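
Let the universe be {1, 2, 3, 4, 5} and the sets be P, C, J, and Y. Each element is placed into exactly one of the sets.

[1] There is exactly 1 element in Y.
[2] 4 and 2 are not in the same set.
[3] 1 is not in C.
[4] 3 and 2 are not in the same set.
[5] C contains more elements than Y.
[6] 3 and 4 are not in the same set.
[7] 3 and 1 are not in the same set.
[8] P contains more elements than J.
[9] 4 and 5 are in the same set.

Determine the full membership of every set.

P = {1, 2}; C = {4, 5}; J = {}; Y = {3}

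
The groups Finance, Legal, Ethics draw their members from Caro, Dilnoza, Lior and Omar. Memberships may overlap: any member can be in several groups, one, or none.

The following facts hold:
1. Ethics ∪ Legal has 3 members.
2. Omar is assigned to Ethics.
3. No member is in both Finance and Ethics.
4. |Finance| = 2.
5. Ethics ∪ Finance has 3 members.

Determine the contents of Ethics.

Ethics = {Omar}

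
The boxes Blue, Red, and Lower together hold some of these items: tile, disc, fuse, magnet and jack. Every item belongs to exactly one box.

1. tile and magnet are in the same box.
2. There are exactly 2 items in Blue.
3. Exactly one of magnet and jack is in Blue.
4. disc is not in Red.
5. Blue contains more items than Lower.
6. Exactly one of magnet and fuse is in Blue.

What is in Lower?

Lower = {disc}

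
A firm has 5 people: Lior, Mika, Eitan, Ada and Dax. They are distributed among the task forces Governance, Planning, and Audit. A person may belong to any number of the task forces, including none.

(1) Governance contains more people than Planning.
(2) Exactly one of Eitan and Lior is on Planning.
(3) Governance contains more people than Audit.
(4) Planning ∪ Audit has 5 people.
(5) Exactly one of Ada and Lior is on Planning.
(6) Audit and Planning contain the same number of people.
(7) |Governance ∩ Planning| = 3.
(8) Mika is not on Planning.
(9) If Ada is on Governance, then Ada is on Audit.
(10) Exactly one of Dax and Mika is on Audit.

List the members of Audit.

From (8): Mika ∉ Planning.
Suppose Lior ∉ Audit: no assignment then satisfies all the clues, so Lior ∈ Audit.

Audit = {Ada, Lior, Mika}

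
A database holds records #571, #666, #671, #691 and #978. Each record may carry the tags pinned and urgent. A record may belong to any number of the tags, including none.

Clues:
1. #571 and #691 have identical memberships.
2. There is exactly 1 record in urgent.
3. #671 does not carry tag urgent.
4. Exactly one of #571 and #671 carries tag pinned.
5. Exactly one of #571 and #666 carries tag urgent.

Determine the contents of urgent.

urgent = {#666}

From (3): #671 ∉ urgent.
Suppose #571 ∈ urgent: no assignment then satisfies all the clues, so #571 ∉ urgent.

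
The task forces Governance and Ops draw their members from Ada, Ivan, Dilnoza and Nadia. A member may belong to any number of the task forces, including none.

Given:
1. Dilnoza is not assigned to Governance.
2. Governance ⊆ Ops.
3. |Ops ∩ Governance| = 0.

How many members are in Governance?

0

From (1): Dilnoza ∉ Governance.
Suppose Ada ∈ Governance: no assignment then satisfies all the clues, so Ada ∉ Governance.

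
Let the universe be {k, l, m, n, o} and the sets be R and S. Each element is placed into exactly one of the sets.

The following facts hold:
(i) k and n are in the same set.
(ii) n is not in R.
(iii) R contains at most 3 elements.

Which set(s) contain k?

From (ii): n ∉ R.
(i): k matches n: k ∉ R.
Only one set left: k ∈ S.
Only one set left: n ∈ S.

k: S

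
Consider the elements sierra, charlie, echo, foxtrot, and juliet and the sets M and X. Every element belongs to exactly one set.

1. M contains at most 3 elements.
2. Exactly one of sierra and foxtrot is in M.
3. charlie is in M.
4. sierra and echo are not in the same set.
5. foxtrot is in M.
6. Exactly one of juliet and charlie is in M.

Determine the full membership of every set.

From (3): charlie ∈ M.
From (5): foxtrot ∈ M.
(2) (exactly one): sierra ∉ M.
(6) (exactly one): juliet ∉ M.
Only one set left: sierra ∈ X.
Only one set left: juliet ∈ X.
(4): echo ∉ X.
Only one set left: echo ∈ M.

M = {charlie, echo, foxtrot}; X = {juliet, sierra}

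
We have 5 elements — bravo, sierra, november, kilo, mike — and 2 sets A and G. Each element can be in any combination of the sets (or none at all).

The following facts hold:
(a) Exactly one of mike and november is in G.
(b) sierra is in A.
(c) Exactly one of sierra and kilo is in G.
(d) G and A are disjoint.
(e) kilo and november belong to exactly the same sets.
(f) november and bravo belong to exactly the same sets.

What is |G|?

From (b): sierra ∈ A.
(d) (disjoint): sierra ∉ G.
(c) (exactly one): kilo ∈ G.
(d) (disjoint): kilo ∉ A.
(e): november matches kilo: november ∉ A.
(e): november matches kilo: november ∈ G.
(f): bravo matches november: bravo ∉ A.
(f): bravo matches november: bravo ∈ G.
(a) (exactly one): mike ∉ G.

3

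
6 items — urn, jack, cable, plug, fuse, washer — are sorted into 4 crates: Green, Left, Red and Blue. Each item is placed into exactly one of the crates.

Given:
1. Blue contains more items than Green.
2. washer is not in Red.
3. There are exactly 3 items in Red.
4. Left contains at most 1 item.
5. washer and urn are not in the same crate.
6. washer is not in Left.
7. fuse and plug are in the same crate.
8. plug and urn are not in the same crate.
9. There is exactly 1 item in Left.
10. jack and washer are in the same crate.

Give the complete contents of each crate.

Green = {}; Left = {urn}; Red = {cable, fuse, plug}; Blue = {jack, washer}

From (2): washer ∉ Red.
From (6): washer ∉ Left.
(10): jack matches washer: jack ∉ Left.
(10): jack matches washer: jack ∉ Red.
Suppose urn ∈ Green: no assignment then satisfies all the clues, so urn ∉ Green.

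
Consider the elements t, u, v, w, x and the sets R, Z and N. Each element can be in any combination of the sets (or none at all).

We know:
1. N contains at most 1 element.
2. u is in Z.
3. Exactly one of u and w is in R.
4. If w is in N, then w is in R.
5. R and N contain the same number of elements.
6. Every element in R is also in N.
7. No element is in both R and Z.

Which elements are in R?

R = {w}

From (2): u ∈ Z.
(7) (disjoint): u ∉ R.
(3) (exactly one): w ∈ R.
(6) with w ∈ R: w ∈ N.
(7) (disjoint): w ∉ Z.
(1): N already has 1, so the rest are out.
(6) contrapositive: t ∉ R.
(6) contrapositive: v ∉ R.
(6) contrapositive: x ∉ R.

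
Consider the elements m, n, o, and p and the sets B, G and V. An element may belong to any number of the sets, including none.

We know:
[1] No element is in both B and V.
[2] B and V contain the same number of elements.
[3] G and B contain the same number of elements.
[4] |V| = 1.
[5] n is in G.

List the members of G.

G = {n}

From (5): n ∈ G.
Suppose m ∈ G: no assignment then satisfies all the clues, so m ∉ G.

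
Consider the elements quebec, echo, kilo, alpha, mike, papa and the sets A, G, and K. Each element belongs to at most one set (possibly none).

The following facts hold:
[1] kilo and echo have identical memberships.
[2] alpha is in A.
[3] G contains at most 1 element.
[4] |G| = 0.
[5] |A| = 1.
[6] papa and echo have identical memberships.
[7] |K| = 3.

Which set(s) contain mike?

From (2): alpha ∈ A.
(4): G already has 0, so the rest are out.
(5): A already has 1, so the rest are out.
Suppose mike ∈ K: no assignment then satisfies all the clues, so mike ∉ K.

mike: none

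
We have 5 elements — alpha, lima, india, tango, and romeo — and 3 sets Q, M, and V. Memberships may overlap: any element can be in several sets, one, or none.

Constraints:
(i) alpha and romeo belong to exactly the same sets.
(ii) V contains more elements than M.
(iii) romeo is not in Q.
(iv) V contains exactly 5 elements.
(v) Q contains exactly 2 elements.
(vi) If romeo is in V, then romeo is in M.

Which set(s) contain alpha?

alpha: M, V

From (iii): romeo ∉ Q.
(i): alpha matches romeo: alpha ∉ Q.
(iv): only 5 candidates remain for V, so all are in.
(vi): romeo ∈ M.
(i): alpha matches romeo: alpha ∈ M.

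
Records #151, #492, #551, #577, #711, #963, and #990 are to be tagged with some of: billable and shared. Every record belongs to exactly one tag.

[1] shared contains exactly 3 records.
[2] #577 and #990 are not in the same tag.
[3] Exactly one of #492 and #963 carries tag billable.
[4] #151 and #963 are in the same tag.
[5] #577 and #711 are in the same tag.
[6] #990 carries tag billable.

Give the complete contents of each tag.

billable = {#151, #551, #963, #990}; shared = {#492, #577, #711}

From (6): #990 ∈ billable.
(2): #577 ∉ billable.
(5): #711 matches #577: #711 ∉ billable.
Only one tag left: #577 ∈ shared.
Only one tag left: #711 ∈ shared.
Suppose #151 ∉ billable: no assignment then satisfies all the clues, so #151 ∈ billable.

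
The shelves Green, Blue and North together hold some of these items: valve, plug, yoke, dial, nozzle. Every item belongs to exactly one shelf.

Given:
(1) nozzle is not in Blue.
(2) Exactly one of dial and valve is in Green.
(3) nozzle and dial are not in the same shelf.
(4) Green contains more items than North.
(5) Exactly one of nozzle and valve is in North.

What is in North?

North = {nozzle}

From (1): nozzle ∉ Blue.
Suppose valve ∈ North: no assignment then satisfies all the clues, so valve ∉ North.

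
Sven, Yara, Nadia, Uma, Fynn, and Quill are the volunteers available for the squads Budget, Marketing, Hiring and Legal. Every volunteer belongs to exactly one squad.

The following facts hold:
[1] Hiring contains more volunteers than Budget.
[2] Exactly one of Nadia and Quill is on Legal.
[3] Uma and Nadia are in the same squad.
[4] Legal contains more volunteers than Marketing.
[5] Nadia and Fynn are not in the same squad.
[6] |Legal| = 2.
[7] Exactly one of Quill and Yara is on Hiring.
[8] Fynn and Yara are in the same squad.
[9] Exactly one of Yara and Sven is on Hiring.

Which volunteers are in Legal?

Legal = {Nadia, Uma}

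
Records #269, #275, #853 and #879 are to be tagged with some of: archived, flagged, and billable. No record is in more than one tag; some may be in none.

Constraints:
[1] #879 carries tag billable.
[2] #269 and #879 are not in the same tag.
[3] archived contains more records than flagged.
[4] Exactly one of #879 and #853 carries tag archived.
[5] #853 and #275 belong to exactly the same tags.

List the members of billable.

billable = {#879}

From (1): #879 ∈ billable.
(2): #269 ∉ billable.
(4) (exactly one): #853 ∈ archived.
(5): #275 matches #853: #275 ∈ archived.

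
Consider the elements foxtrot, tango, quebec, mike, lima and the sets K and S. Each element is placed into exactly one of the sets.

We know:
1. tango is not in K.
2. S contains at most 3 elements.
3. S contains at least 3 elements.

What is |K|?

2

From (1): tango ∉ K.
Only one set left: tango ∈ S.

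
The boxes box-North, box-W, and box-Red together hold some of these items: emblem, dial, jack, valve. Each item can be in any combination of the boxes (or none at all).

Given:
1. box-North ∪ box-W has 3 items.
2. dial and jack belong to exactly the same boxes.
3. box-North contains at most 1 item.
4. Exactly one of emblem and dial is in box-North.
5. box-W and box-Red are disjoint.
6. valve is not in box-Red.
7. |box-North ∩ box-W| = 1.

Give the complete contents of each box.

box-North = {emblem}; box-W = {dial, emblem, jack}; box-Red = {}

From (6): valve ∉ box-Red.
Suppose emblem ∉ box-North: no assignment then satisfies all the clues, so emblem ∈ box-North.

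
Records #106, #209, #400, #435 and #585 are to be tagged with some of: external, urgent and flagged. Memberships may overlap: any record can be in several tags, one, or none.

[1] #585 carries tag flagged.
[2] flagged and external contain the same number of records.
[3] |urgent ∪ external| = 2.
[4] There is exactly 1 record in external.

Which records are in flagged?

flagged = {#585}

From (1): #585 ∈ flagged.
Suppose #106 ∈ flagged: no assignment then satisfies all the clues, so #106 ∉ flagged.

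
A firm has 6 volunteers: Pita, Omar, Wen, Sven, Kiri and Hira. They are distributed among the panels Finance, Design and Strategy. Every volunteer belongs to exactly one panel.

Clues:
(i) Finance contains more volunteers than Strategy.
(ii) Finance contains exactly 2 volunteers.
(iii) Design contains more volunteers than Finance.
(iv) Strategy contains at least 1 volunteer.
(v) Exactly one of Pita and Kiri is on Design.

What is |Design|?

3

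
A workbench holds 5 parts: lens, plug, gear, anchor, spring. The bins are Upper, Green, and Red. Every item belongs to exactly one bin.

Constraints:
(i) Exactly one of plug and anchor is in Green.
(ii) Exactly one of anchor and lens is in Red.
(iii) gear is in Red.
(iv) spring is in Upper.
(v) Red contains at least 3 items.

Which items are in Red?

Red = {gear, lens, plug}

From (iii): gear ∈ Red.
From (iv): spring ∈ Upper.
Suppose lens ∉ Red: no assignment then satisfies all the clues, so lens ∈ Red.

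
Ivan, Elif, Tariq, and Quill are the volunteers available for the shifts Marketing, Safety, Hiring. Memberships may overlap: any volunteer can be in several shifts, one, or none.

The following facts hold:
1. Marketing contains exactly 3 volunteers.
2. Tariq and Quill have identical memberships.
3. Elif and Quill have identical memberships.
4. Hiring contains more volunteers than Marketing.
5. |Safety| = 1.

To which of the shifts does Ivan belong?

Ivan: Hiring, Safety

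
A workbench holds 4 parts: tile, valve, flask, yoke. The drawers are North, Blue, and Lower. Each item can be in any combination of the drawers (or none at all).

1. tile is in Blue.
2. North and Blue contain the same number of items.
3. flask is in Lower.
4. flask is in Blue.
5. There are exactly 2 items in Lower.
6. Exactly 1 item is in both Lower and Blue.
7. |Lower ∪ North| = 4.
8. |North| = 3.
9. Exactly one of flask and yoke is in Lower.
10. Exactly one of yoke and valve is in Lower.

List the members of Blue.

Blue = {flask, tile, yoke}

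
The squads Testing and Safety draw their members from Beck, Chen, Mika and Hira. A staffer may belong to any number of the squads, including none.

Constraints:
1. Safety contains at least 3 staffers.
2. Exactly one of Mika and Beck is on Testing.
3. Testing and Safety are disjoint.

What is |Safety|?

3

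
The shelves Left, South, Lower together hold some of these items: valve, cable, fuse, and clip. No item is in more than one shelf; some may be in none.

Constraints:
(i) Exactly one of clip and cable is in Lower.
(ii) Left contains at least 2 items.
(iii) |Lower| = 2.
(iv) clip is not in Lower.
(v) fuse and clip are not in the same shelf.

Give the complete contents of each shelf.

From (iv): clip ∉ Lower.
(i) (exactly one): cable ∈ Lower.
Suppose valve ∉ Left: no assignment then satisfies all the clues, so valve ∈ Left.

Left = {clip, valve}; South = {}; Lower = {cable, fuse}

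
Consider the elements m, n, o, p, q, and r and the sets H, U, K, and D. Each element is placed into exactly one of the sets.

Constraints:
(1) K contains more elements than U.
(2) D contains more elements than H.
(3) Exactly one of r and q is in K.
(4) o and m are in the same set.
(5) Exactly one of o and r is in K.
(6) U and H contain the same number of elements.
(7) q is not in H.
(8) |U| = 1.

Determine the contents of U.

U = {q}

From (7): q ∉ H.
Suppose m ∈ U: no assignment then satisfies all the clues, so m ∉ U.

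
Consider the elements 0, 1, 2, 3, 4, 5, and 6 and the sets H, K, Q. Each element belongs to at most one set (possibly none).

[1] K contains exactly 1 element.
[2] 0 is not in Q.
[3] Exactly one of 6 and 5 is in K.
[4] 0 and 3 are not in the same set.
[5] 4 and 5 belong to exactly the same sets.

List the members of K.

K = {6}

From (2): 0 ∉ Q.
Suppose 0 ∈ K: no assignment then satisfies all the clues, so 0 ∉ K.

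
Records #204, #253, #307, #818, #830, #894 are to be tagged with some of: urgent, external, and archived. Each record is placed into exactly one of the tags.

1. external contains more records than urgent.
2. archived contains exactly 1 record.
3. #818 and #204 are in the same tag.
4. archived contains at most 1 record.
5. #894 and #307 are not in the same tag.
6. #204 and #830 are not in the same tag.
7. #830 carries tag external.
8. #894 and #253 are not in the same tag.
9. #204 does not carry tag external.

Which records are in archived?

archived = {#894}

From (7): #830 ∈ external.
From (9): #204 ∉ external.
(3): #818 matches #204: #818 ∉ external.
Suppose #204 ∈ archived: no assignment then satisfies all the clues, so #204 ∉ archived.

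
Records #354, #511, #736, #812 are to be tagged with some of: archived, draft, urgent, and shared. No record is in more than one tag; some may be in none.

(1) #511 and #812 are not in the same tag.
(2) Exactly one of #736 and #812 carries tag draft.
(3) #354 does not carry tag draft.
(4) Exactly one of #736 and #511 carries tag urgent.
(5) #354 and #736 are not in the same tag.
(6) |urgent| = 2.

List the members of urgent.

urgent = {#354, #511}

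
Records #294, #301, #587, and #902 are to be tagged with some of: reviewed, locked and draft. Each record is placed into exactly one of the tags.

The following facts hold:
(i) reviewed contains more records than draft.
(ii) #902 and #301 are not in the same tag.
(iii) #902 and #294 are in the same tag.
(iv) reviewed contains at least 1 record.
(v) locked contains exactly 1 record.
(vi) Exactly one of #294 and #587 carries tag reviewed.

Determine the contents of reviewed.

reviewed = {#294, #902}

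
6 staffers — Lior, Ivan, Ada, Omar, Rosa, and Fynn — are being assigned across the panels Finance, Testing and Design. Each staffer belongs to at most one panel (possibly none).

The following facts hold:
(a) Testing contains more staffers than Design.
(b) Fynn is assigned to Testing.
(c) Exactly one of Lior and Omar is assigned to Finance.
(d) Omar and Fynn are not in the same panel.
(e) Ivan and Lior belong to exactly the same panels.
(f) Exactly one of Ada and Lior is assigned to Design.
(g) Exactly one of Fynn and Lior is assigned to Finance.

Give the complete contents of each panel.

Finance = {Ivan, Lior}; Testing = {Fynn, Rosa}; Design = {Ada}

From (b): Fynn ∈ Testing.
(d): Omar ∉ Testing.
(g) (exactly one): Lior ∈ Finance.
(c) (exactly one): Omar ∉ Finance.
(e): Ivan matches Lior: Ivan ∈ Finance.
(f) (exactly one): Ada ∈ Design.
Suppose Omar ∈ Design: no assignment then satisfies all the clues, so Omar ∉ Design.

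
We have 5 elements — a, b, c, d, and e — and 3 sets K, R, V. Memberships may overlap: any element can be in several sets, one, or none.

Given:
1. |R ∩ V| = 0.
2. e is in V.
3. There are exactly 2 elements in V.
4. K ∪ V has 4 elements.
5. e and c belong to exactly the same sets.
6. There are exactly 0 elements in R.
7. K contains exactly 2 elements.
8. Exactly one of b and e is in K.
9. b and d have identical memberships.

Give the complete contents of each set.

From (2): e ∈ V.
(5): c matches e: c ∈ V.
(6): R already has 0, so the rest are out.
(3): V already has 2, so the rest are out.
Suppose a ∈ K: no assignment then satisfies all the clues, so a ∉ K.

K = {b, d}; R = {}; V = {c, e}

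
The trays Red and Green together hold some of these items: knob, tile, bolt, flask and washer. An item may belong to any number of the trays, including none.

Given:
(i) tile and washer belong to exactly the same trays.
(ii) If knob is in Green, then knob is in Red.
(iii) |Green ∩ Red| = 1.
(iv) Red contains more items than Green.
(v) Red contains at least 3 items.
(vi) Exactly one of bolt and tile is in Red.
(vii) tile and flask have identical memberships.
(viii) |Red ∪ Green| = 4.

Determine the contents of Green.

Green = {knob}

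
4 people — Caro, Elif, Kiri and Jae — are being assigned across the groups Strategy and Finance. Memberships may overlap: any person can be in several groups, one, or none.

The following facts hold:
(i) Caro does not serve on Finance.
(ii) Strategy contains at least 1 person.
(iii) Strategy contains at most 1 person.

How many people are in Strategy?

1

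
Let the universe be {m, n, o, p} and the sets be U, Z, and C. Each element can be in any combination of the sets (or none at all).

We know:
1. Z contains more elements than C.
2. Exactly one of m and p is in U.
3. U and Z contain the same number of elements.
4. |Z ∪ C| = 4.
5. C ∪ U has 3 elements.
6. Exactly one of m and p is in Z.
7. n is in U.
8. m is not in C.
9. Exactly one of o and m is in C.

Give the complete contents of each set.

From (7): n ∈ U.
From (8): m ∉ C.
(9) (exactly one): o ∈ C.
Suppose m ∈ U: no assignment then satisfies all the clues, so m ∉ U.

U = {n, o, p}; Z = {m, n, o}; C = {o, p}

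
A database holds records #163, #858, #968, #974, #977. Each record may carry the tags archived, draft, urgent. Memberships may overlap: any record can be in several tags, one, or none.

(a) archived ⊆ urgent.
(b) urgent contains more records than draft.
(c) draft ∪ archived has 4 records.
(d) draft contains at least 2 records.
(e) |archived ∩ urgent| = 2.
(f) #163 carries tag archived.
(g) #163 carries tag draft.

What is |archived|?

2

From (f): #163 ∈ archived.
From (g): #163 ∈ draft.
(a) with #163 ∈ archived: #163 ∈ urgent.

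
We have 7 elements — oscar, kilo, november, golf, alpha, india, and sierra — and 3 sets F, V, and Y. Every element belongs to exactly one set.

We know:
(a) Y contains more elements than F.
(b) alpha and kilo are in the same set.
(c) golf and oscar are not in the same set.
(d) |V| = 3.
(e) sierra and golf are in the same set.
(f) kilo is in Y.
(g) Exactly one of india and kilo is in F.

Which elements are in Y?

From (f): kilo ∈ Y.
(b): alpha matches kilo: alpha ∉ F.
(b): alpha matches kilo: alpha ∉ V.
(b): alpha matches kilo: alpha ∈ Y.
(g) (exactly one): india ∈ F.
Suppose oscar ∉ Y: no assignment then satisfies all the clues, so oscar ∈ Y.

Y = {alpha, kilo, oscar}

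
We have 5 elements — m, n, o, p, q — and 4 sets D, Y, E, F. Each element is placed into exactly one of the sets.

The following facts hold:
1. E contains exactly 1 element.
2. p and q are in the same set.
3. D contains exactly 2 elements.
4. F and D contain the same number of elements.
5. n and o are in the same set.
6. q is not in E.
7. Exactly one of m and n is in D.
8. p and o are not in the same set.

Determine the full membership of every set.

D = {n, o}; Y = {}; E = {m}; F = {p, q}

From (6): q ∉ E.
(2): p matches q: p ∉ E.
Suppose m ∈ D: no assignment then satisfies all the clues, so m ∉ D.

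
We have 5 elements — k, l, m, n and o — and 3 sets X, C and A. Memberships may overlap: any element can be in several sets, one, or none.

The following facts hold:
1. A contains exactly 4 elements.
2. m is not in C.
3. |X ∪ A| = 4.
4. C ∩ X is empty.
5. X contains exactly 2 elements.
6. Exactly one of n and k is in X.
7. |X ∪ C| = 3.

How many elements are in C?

1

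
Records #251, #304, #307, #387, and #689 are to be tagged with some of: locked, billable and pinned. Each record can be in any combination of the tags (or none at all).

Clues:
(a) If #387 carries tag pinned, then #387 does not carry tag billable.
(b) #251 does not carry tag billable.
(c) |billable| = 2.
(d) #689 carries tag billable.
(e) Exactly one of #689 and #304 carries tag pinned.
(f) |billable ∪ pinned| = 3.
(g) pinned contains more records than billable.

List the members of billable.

billable = {#307, #689}

From (b): #251 ∉ billable.
From (d): #689 ∈ billable.
Suppose #304 ∈ billable: no assignment then satisfies all the clues, so #304 ∉ billable.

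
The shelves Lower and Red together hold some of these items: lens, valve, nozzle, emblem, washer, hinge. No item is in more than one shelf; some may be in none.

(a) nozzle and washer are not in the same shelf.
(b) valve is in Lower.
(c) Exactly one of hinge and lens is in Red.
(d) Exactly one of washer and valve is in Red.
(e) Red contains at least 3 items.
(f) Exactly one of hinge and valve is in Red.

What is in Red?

Red = {emblem, hinge, washer}

From (b): valve ∈ Lower.
(d) (exactly one): washer ∈ Red.
(f) (exactly one): hinge ∈ Red.
(a): nozzle ∉ Red.
(c) (exactly one): lens ∉ Red.
(e): only 3 candidates remain for Red, so all are in.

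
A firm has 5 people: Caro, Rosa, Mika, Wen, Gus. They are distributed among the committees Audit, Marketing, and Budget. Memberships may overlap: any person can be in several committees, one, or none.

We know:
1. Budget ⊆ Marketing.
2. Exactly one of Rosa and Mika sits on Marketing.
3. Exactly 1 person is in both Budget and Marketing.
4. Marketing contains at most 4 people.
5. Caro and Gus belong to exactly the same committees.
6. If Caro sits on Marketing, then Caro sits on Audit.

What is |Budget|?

1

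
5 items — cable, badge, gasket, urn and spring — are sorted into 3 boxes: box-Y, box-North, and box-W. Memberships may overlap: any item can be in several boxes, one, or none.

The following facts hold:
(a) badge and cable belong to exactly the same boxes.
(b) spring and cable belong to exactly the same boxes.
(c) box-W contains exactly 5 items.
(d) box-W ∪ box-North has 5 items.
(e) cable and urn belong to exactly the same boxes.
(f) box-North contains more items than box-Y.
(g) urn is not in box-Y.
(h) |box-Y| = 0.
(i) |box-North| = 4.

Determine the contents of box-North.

box-North = {badge, cable, spring, urn}

From (g): urn ∉ box-Y.
(c): only 5 candidates remain for box-W, so all are in.
(e): cable matches urn: cable ∉ box-Y.
(h): box-Y already has 0, so the rest are out.
Suppose cable ∉ box-North: no assignment then satisfies all the clues, so cable ∈ box-North.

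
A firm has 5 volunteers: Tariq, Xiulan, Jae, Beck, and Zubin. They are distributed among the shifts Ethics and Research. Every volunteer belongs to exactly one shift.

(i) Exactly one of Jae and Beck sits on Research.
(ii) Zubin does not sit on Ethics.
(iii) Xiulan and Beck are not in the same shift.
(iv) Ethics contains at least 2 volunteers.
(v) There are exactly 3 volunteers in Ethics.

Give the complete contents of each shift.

Ethics = {Jae, Tariq, Xiulan}; Research = {Beck, Zubin}

From (ii): Zubin ∉ Ethics.
Only one shift left: Zubin ∈ Research.
Suppose Tariq ∉ Ethics: no assignment then satisfies all the clues, so Tariq ∈ Ethics.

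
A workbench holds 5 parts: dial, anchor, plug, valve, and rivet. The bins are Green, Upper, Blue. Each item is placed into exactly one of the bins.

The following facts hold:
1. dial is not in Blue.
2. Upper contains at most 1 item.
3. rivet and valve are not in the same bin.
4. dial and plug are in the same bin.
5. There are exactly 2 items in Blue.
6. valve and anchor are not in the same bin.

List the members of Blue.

Blue = {anchor, rivet}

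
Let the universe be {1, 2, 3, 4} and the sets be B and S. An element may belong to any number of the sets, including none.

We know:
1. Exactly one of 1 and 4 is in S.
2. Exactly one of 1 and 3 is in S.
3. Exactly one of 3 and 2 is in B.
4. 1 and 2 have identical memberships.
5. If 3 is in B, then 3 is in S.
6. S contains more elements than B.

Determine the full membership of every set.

B = {3}; S = {3, 4}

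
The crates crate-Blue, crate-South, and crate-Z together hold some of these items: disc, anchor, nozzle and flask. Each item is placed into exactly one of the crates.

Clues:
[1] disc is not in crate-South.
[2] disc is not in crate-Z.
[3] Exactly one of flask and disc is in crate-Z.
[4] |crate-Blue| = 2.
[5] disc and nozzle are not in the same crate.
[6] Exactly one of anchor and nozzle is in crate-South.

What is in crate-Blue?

From (1): disc ∉ crate-South.
From (2): disc ∉ crate-Z.
(3) (exactly one): flask ∈ crate-Z.
Only one crate left: disc ∈ crate-Blue.
(5): nozzle ∉ crate-Blue.
(4): only 2 candidates remain for crate-Blue, so all are in.
(6) (exactly one): nozzle ∈ crate-South.

crate-Blue = {anchor, disc}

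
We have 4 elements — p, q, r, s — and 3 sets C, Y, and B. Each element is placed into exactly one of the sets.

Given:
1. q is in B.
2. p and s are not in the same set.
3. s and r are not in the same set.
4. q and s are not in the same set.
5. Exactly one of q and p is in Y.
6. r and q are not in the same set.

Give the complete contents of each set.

C = {s}; Y = {p, r}; B = {q}

From (1): q ∈ B.
(4): s ∉ B.
(5) (exactly one): p ∈ Y.
(6): r ∉ B.
(2): s ∉ Y.
Only one set left: s ∈ C.
(3): r ∉ C.
Only one set left: r ∈ Y.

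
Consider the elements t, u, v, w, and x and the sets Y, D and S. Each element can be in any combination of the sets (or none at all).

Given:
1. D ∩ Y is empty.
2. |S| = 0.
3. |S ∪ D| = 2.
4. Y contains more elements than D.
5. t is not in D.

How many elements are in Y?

3

From (5): t ∉ D.
(2): S already has 0, so the rest are out.
Suppose t ∉ Y: no assignment then satisfies all the clues, so t ∈ Y.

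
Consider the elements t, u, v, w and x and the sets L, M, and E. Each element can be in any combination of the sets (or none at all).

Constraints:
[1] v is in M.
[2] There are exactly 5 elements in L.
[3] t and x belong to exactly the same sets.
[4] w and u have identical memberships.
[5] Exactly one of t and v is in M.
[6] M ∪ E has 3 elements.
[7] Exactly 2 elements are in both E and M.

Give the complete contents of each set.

L = {t, u, v, w, x}; M = {u, v, w}; E = {u, w}

From (1): v ∈ M.
(2): only 5 candidates remain for L, so all are in.
(5) (exactly one): t ∉ M.
(3): x matches t: x ∉ M.
Suppose t ∈ E: no assignment then satisfies all the clues, so t ∉ E.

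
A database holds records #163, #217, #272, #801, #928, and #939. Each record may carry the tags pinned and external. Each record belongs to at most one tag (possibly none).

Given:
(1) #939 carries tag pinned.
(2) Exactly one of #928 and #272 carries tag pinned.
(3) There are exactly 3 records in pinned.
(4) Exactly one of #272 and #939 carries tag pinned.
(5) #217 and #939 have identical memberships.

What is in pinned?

From (1): #939 ∈ pinned.
(4) (exactly one): #272 ∉ pinned.
(5): #217 matches #939: #217 ∈ pinned.
(2) (exactly one): #928 ∈ pinned.
(3): pinned already has 3, so the rest are out.

pinned = {#217, #928, #939}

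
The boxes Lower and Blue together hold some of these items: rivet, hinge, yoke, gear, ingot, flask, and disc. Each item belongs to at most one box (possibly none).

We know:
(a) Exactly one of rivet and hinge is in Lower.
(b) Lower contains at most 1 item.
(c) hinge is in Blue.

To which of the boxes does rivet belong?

rivet: Lower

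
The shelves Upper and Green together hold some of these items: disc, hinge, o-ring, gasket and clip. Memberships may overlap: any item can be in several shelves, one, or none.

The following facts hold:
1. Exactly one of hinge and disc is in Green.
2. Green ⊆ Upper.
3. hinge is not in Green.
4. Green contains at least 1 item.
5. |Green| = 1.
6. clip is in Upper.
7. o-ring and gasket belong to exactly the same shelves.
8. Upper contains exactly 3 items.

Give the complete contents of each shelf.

Upper = {clip, disc, hinge}; Green = {disc}

From (3): hinge ∉ Green.
From (6): clip ∈ Upper.
(1) (exactly one): disc ∈ Green.
(2) with disc ∈ Green: disc ∈ Upper.
(5): Green already has 1, so the rest are out.
Suppose hinge ∉ Upper: no assignment then satisfies all the clues, so hinge ∈ Upper.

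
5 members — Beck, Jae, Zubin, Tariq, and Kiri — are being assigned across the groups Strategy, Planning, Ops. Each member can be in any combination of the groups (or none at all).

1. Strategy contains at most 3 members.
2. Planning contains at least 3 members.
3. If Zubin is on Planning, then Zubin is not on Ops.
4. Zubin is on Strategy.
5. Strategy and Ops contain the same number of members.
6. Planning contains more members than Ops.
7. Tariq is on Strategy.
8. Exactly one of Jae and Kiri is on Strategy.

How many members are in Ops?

3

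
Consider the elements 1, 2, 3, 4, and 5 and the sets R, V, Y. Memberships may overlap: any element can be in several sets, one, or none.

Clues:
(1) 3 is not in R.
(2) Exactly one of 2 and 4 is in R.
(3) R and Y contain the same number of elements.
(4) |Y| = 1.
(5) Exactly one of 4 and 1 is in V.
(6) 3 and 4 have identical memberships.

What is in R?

R = {2}

From (1): 3 ∉ R.
(6): 4 matches 3: 4 ∉ R.
(2) (exactly one): 2 ∈ R.
Suppose 1 ∈ R: no assignment then satisfies all the clues, so 1 ∉ R.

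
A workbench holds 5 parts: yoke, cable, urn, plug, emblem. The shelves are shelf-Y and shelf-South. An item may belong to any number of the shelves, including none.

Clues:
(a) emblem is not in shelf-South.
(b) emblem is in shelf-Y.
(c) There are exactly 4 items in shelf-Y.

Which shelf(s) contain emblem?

From (a): emblem ∉ shelf-South.
From (b): emblem ∈ shelf-Y.

emblem: shelf-Y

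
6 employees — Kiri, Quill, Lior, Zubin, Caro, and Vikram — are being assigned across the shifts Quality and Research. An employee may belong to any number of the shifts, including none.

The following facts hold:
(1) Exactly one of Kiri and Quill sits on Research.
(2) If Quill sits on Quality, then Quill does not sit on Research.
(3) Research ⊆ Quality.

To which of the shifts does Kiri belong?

Kiri: Quality, Research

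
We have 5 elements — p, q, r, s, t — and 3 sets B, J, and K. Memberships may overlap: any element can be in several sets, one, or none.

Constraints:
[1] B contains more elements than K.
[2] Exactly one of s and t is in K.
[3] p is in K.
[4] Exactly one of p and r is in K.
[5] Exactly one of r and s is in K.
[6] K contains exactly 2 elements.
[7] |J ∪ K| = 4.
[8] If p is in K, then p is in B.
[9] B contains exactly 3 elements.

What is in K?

K = {p, s}

From (3): p ∈ K.
(4) (exactly one): r ∉ K.
(5) (exactly one): s ∈ K.
(6): K already has 2, so the rest are out.
(8): p ∈ B.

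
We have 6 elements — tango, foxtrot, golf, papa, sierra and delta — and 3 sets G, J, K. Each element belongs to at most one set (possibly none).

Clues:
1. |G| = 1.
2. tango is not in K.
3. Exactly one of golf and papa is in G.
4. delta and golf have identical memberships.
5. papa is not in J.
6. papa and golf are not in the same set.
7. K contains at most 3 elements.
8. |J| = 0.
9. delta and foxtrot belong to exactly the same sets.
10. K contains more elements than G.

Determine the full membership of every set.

G = {papa}; J = {}; K = {delta, foxtrot, golf}

From (2): tango ∉ K.
From (5): papa ∉ J.
(8): J already has 0, so the rest are out.
Suppose tango ∈ G: no assignment then satisfies all the clues, so tango ∉ G.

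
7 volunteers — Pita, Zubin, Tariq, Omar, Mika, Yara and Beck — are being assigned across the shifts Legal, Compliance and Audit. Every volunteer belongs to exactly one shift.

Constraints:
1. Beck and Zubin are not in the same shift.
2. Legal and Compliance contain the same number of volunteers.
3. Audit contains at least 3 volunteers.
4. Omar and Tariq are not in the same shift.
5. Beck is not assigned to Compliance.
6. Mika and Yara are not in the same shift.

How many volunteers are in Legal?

2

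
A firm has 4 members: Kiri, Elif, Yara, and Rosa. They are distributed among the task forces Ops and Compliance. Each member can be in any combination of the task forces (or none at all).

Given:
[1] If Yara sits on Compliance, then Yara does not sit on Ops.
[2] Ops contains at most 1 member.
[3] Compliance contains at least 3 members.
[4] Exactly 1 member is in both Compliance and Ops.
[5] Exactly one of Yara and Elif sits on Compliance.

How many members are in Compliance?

3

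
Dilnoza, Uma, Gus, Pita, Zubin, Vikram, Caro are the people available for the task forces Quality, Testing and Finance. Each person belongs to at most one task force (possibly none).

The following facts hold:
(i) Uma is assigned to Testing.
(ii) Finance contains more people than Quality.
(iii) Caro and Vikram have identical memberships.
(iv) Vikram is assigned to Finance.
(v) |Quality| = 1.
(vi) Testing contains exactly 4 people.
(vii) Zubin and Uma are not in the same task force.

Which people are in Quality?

Quality = {Zubin}

From (i): Uma ∈ Testing.
From (iv): Vikram ∈ Finance.
(iii): Caro matches Vikram: Caro ∉ Quality.
(iii): Caro matches Vikram: Caro ∉ Testing.
(iii): Caro matches Vikram: Caro ∈ Finance.
(vii): Zubin ∉ Testing.
(vi): only 4 candidates remain for Testing, so all are in.
(v): only 1 candidates remain for Quality, so all are in.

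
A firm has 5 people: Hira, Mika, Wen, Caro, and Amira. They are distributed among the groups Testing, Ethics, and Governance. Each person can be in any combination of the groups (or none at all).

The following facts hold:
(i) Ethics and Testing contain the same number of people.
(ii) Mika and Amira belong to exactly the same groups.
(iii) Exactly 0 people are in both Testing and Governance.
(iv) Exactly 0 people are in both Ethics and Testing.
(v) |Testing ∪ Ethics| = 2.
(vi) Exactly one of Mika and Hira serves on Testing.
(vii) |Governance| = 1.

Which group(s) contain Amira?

Amira: none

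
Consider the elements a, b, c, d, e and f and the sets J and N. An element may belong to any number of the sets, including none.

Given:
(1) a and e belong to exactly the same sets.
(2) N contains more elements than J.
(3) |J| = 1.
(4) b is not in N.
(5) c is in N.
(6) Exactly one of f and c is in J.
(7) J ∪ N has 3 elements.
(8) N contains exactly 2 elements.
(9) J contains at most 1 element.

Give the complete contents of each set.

J = {f}; N = {c, d}

From (4): b ∉ N.
From (5): c ∈ N.
Suppose a ∈ J: no assignment then satisfies all the clues, so a ∉ J.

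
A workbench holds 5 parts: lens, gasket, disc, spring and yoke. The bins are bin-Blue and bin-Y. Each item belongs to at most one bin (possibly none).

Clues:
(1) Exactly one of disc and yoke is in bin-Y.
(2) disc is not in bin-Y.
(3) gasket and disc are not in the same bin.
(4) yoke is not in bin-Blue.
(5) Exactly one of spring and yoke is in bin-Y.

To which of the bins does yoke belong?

From (2): disc ∉ bin-Y.
From (4): yoke ∉ bin-Blue.
(1) (exactly one): yoke ∈ bin-Y.
(5) (exactly one): spring ∉ bin-Y.

yoke: bin-Y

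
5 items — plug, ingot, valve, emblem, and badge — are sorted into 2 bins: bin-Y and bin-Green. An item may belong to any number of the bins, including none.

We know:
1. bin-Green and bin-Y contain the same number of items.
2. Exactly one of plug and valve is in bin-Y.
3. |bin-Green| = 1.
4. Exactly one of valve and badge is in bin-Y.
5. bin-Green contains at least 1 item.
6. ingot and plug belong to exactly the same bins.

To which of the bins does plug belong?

plug: none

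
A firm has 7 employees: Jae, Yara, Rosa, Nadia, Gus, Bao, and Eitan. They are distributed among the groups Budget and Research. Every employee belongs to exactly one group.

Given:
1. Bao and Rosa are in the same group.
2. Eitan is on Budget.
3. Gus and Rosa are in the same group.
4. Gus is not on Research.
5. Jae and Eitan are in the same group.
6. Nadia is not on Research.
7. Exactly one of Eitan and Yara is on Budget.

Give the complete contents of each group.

Budget = {Bao, Eitan, Gus, Jae, Nadia, Rosa}; Research = {Yara}

From (2): Eitan ∈ Budget.
From (4): Gus ∉ Research.
From (6): Nadia ∉ Research.
(3): Rosa matches Gus: Rosa ∉ Research.
(5): Jae matches Eitan: Jae ∈ Budget.
(7) (exactly one): Yara ∉ Budget.
Only one group left: Yara ∈ Research.
Only one group left: Rosa ∈ Budget.
Only one group left: Nadia ∈ Budget.
Only one group left: Gus ∈ Budget.
(1): Bao matches Rosa: Bao ∈ Budget.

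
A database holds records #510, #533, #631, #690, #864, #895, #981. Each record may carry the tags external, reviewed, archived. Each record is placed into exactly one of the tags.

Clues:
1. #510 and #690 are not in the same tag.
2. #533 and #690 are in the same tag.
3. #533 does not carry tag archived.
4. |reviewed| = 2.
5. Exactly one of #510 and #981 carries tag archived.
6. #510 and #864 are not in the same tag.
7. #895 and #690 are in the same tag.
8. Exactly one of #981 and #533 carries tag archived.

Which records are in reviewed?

From (3): #533 ∉ archived.
(2): #690 matches #533: #690 ∉ archived.
(7): #895 matches #690: #895 ∉ archived.
(8) (exactly one): #981 ∈ archived.
(5) (exactly one): #510 ∉ archived.
Suppose #510 ∉ reviewed: no assignment then satisfies all the clues, so #510 ∈ reviewed.

reviewed = {#510, #631}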